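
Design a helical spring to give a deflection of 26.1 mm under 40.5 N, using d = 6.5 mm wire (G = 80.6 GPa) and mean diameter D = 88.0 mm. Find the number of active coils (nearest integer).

17

Required rate k = F/δ = 40.5/26.1 = 1.5517 N/mm
N_a = Gd⁴/(8D³k) = (80.6×10³ × 6.5⁴)/(8 × 88.0³ × 1.5517)
    = 1.43876e+08 / 8.45965e+06 = 17.01 → 17 coils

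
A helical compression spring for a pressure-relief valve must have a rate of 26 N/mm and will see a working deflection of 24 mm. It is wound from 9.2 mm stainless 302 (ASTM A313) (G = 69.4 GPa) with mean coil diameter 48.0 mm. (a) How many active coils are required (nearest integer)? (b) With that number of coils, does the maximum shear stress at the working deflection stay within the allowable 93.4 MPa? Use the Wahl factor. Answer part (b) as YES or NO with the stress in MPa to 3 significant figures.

(a) 22 coils; (b) NO, τ_max = 125 MPa

N_a = Gd⁴/(8D³k) = (69.4×10³)(9.2⁴)/(8·48.0³·26) = 21.61 → N_a = 22
Actual rate k = Gd⁴/(8D³·22) = 25.543 N/mm
Working load F = kδ = 25.543·24 = 613.04 N
C = 48.0/9.2 = 5.2174; K_W = (4C−1)/(4C−4)+0.615/C = 1.2957
τ_max = K_W·8FD/(πd³) = 1.2957·96.228 = 124.68 MPa
τ_max > 93.4 MPa → exceeds allowable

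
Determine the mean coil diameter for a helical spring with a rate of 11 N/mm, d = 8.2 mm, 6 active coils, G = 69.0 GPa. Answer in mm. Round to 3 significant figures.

83.9 mm

D = (Gd⁴/(8N_a·k))^(1/3) = (69.0×10³·8.2⁴/(8·6·11))^(1/3)
  = (590841)^(1/3) = 83.9119 mm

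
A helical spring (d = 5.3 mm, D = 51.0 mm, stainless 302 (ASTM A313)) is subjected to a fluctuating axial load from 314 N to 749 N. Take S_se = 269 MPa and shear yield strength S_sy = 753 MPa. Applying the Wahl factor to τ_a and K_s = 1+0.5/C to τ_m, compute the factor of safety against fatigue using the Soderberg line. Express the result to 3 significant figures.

0.685

C = D/d = 51.0/5.3 = 9.6226; K_W = (4C−1)/(4C−4)+0.615/C = 1.1509; K_s = 1+0.5/C = 1.0520
F_a = (F_max−F_min)/2 = 217.5 N; F_m = (F_max+F_min)/2 = 531.5 N
τ_a = K_W·8F_aD/(πd³) = 1.1509 × 189.73 = 218.36 MPa
τ_m = K_s·8F_mD/(πd³) = 1.0520 × 463.65 = 487.74 MPa
Soderberg: 1/n_f = τ_a/S_se + τ_m/S_sy = 218.36/269 + 487.74/753 = 0.81175 + 0.64772 = 1.4595
n_f = 1/1.4595 = 0.6852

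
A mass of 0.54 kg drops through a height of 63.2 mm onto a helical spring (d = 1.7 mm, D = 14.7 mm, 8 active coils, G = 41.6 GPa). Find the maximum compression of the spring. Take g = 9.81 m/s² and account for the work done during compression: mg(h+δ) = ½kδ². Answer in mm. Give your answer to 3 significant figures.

23.1 mm

k = Gd⁴/(8D³N_a) = (41.6×10³)(1.7⁴)/(8·14.7³·8) = 1.7091 N/mm
W = mg = 0.54 × 9.81 = 5.2974 N
½kδ² − Wδ − Wh = 0 → δ = (W + √(W² + 2kWh))/k
δ = (5.2974 + √(28.062 + 1144.37))/1.7091 = (5.2974 + 34.241)/1.7091 = 23.134 mm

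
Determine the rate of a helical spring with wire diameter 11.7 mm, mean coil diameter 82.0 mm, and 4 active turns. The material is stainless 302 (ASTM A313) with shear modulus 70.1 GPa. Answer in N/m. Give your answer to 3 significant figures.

k = Gd⁴/(8D³N_a) = (70.1×10³ × 11.7⁴) / (8 × 82.0³ × 4)
  = 1.31359e+09 / 1.76438e+07 = 74.451 N/mm = 74451 N/m

74500 N/m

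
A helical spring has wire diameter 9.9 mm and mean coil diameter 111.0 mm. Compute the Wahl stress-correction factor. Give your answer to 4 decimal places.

1.1283

C = D/d = 111.0/9.9 = 11.2121
K_W = (4C−1)/(4C−4) + 0.615/C = 43.848/40.848 + 0.0549 = 1.1283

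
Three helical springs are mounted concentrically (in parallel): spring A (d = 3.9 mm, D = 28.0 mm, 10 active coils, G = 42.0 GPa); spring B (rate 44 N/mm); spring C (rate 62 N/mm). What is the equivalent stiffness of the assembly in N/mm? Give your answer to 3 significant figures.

112 N/mm

k_A = Gd⁴/(8D³N_a) = (42.0×10³)(3.9⁴)/(8·28.0³·10) = 5.5328 N/mm
Parallel: k_eq = 5.5328 + 44 + 62 = 111.53 N/mm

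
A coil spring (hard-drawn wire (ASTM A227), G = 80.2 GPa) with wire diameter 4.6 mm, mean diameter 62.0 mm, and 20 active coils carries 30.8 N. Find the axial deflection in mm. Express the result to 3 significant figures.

k = Gd⁴/(8D³N_a) = (80.2×10³)(4.6⁴)/(8·62.0³·20) = 0.9417 N/mm
δ = F/k = 30.8 / 0.9417 = 32.707 mm

32.7 mm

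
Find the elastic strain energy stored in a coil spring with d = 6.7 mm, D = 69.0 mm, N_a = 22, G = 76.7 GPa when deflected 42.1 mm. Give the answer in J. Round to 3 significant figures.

2.37 J

k = Gd⁴/(8D³N_a) = (76.7×10³)(6.7⁴)/(8·69.0³·22) = 2.6732 N/mm
U = ½kδ² = 0.5 × 2.6732 × 42.1² = 2369 N·mm = 2.369 J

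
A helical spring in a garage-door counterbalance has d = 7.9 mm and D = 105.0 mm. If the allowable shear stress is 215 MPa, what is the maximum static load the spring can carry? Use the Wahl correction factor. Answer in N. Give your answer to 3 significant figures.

C = D/d = 105.0/7.9 = 13.2911
K_W = (4C−1)/(4C−4) + 0.615/C = 52.165/49.165 + 0.0463 = 1.1073
τ_max = K·8FD/(πd³) → F_max = τ_allow·πd³/(8DK)
F_max = 215·π·7.9³/(8·105.0·1.1073) = 3.3302e+05/930.12 = 358.04 N

358 N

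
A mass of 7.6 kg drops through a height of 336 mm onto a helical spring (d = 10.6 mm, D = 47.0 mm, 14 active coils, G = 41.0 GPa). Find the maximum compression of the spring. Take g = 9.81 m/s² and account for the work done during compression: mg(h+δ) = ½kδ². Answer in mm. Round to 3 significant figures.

35.3 mm

k = Gd⁴/(8D³N_a) = (41.0×10³)(10.6⁴)/(8·47.0³·14) = 44.514 N/mm
W = mg = 7.6 × 9.81 = 74.556 N
½kδ² − Wδ − Wh = 0 → δ = (W + √(W² + 2kWh))/k
δ = (74.556 + √(5558.6 + 2.23022e+06))/44.514 = (74.556 + 1495.3)/44.514 = 35.266 mm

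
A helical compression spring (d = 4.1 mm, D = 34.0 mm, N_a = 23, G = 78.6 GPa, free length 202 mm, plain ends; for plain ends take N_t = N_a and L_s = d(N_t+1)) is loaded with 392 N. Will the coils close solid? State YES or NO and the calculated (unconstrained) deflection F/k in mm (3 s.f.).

k = Gd⁴/(8D³N_a) = (78.6×10³)(4.1⁴)/(8·34.0³·23) = 3.0712 N/mm
N_t = 23; L_s = 4.1·24 = 98.4 mm; δ_solid = L₀ − L_s = 202 − 98.4 = 103.6 mm
δ = F/k = 392/3.0712 = 127.64 mm
δ ≥ δ_solid → spring goes solid

YES, δ = 128 mm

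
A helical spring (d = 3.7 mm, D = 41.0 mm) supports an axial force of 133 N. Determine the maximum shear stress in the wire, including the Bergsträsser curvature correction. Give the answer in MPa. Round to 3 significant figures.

Spring index C = D/d = 41.0/3.7 = 11.0811
K_B = (4C+2)/(4C−3) = 46.324/41.324 = 1.1210
τ₀ = 8FD/(πd³) = 8·133·41.0/(π·3.7³) = 43624/159.13 = 274.14 MPa
τ_max = K·τ₀ = 1.1210 × 274.14 = 307.31 MPa

307 MPa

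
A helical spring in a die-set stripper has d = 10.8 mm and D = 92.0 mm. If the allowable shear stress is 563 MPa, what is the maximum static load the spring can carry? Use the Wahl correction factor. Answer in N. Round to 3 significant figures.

C = D/d = 92.0/10.8 = 8.5185
K_W = (4C−1)/(4C−4) + 0.615/C = 33.074/30.074 + 0.0722 = 1.1719
τ_max = K·8FD/(πd³) → F_max = τ_allow·πd³/(8DK)
F_max = 563·π·10.8³/(8·92.0·1.1719) = 2.2281e+06/862.55 = 2583.1 N

2580 N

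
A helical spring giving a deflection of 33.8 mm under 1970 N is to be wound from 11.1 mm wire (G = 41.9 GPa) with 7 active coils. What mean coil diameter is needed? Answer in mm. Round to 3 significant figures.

Required rate k = F/δ = 1970/33.8 = 58.284 N/mm
D = (Gd⁴/(8N_a·k))^(1/3) = (41.9×10³·11.1⁴/(8·7·58.284))^(1/3)
  = (194881)^(1/3) = 57.9771 mm

58.0 mm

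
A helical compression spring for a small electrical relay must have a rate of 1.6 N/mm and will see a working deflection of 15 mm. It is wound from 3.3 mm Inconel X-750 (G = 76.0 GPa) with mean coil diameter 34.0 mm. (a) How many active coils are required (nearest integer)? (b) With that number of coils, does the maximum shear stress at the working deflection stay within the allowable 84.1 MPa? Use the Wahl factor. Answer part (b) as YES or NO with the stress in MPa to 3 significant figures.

N_a = Gd⁴/(8D³k) = (76.0×10³)(3.3⁴)/(8·34.0³·1.6) = 17.92 → N_a = 18
Actual rate k = Gd⁴/(8D³·18) = 1.5925 N/mm
Working load F = kδ = 1.5925·15 = 23.887 N
C = 34.0/3.3 = 10.3030; K_W = (4C−1)/(4C−4)+0.615/C = 1.1403
τ_max = K_W·8FD/(πd³) = 1.1403·57.549 = 65.624 MPa
τ_max ≤ 84.1 MPa → acceptable

(a) 18 coils; (b) YES, τ_max = 65.6 MPa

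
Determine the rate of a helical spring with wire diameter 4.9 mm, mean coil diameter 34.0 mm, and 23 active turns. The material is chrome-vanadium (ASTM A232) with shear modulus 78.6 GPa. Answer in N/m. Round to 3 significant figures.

6270 N/m

k = Gd⁴/(8D³N_a) = (78.6×10³ × 4.9⁴) / (8 × 34.0³ × 23)
  = 4.53113e+07 / 7.23194e+06 = 6.2655 N/mm = 6265.5 N/m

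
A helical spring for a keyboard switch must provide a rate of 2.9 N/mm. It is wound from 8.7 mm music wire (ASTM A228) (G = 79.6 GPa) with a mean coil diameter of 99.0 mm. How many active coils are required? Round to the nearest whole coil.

20

N_a = Gd⁴/(8D³k) = (79.6×10³ × 8.7⁴)/(8 × 99.0³ × 2.9)
    = 4.56026e+08 / 2.25109e+07 = 20.26 → 20 coils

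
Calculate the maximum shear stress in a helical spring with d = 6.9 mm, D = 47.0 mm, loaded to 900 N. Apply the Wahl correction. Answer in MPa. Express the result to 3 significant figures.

400 MPa

Spring index C = D/d = 47.0/6.9 = 6.8116
K_W = (4C−1)/(4C−4) + 0.615/C = 26.246/23.246 + 0.0903 = 1.2193
τ₀ = 8FD/(πd³) = 8·900·47.0/(π·6.9³) = 338400/1032 = 327.89 MPa
τ_max = K·τ₀ = 1.2193 × 327.89 = 399.81 MPa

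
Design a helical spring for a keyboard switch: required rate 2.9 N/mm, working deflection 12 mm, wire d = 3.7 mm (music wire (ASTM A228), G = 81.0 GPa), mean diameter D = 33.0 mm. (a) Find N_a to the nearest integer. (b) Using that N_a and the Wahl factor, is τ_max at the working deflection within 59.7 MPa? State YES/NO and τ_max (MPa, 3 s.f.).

N_a = Gd⁴/(8D³k) = (81.0×10³)(3.7⁴)/(8·33.0³·2.9) = 18.21 → N_a = 18
Actual rate k = Gd⁴/(8D³·18) = 2.9335 N/mm
Working load F = kδ = 2.9335·12 = 35.202 N
C = 33.0/3.7 = 8.9189; K_W = (4C−1)/(4C−4)+0.615/C = 1.1637
τ_max = K_W·8FD/(πd³) = 1.1637·58.401 = 67.959 MPa
τ_max > 59.7 MPa → exceeds allowable

(a) 18 coils; (b) NO, τ_max = 68.0 MPa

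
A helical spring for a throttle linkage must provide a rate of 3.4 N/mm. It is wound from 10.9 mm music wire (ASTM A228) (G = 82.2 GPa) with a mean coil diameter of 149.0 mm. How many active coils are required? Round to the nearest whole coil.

13

N_a = Gd⁴/(8D³k) = (82.2×10³ × 10.9⁴)/(8 × 149.0³ × 3.4)
    = 1.16032e+09 / 8.99762e+07 = 12.9 → 13 coils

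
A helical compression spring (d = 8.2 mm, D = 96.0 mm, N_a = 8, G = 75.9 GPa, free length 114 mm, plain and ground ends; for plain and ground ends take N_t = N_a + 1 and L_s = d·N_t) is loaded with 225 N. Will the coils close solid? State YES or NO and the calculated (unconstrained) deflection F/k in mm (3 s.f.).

NO, δ = 37.1 mm

k = Gd⁴/(8D³N_a) = (75.9×10³)(8.2⁴)/(8·96.0³·8) = 6.0604 N/mm
N_t = 9; L_s = 8.2·9 = 73.8 mm; δ_solid = L₀ − L_s = 114 − 73.8 = 40.2 mm
δ = F/k = 225/6.0604 = 37.126 mm
δ < δ_solid → spring does not go solid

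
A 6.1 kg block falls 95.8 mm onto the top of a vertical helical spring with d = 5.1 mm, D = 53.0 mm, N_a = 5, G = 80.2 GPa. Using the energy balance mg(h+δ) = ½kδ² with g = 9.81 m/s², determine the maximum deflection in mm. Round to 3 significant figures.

k = Gd⁴/(8D³N_a) = (80.2×10³)(5.1⁴)/(8·53.0³·5) = 9.111 N/mm
W = mg = 6.1 × 9.81 = 59.841 N
½kδ² − Wδ − Wh = 0 → δ = (W + √(W² + 2kWh))/k
δ = (59.841 + √(3580.9 + 104463))/9.111 = (59.841 + 328.7)/9.111 = 42.645 mm

42.6 mm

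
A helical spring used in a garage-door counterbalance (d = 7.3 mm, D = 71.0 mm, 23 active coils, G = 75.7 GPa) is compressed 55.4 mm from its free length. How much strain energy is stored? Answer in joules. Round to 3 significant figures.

k = Gd⁴/(8D³N_a) = (75.7×10³)(7.3⁴)/(8·71.0³·23) = 3.2643 N/mm
U = ½kδ² = 0.5 × 3.2643 × 55.4² = 5009.4 N·mm = 5.0094 J

5.01 J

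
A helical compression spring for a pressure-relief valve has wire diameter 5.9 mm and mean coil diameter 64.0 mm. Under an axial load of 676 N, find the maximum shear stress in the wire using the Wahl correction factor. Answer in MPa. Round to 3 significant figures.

Spring index C = D/d = 64.0/5.9 = 10.8475
K_W = (4C−1)/(4C−4) + 0.615/C = 42.390/39.390 + 0.0567 = 1.1329
τ₀ = 8FD/(πd³) = 8·676·64.0/(π·5.9³) = 346112/645.22 = 536.43 MPa
τ_max = K·τ₀ = 1.1329 × 536.43 = 607.7 MPa

608 MPa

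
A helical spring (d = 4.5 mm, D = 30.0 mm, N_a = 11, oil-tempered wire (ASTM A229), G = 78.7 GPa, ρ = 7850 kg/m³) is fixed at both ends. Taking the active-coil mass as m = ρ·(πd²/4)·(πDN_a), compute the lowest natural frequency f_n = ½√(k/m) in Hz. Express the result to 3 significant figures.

k = Gd⁴/(8D³N_a) = (78.7×10³)(4.5⁴)/(8·30.0³·11) = 13.582 N/mm = 13582 N/m
Wire length L = πDN_a = π·30.0·11 = 1036.7 mm
m = ρ·(πd²/4)·L = 7850 × 15.904×10⁻⁶ m² × 1.0367 m = 0.12943 kg
f_n = ½√(k/m) = 0.5·√(13582/0.12943) = 0.5·√(1.0494e+05) = 161.97 Hz

162 Hz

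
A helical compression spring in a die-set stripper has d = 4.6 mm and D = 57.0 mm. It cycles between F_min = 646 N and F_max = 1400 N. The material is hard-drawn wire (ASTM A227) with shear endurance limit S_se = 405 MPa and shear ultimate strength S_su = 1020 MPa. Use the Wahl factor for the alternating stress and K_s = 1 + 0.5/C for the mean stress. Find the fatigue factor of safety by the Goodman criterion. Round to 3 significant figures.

C = D/d = 57.0/4.6 = 12.3913; K_W = (4C−1)/(4C−4)+0.615/C = 1.1155; K_s = 1+0.5/C = 1.0404
F_a = (F_max−F_min)/2 = 377 N; F_m = (F_max+F_min)/2 = 1023 N
τ_a = K_W·8F_aD/(πd³) = 1.1155 × 562.19 = 627.11 MPa
τ_m = K_s·8F_mD/(πd³) = 1.0404 × 1525.5 = 1587.1 MPa
Goodman: 1/n_f = τ_a/S_se + τ_m/S_su = 627.11/405 + 1587.1/1020 = 1.54841 + 1.55595 = 3.1044
n_f = 1/3.1044 = 0.3221

0.322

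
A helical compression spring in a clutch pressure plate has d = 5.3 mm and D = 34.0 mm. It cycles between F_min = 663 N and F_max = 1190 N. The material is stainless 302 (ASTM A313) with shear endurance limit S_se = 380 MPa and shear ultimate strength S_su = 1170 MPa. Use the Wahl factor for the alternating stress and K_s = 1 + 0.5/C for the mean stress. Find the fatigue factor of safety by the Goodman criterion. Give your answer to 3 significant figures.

1.01

C = D/d = 34.0/5.3 = 6.4151; K_W = (4C−1)/(4C−4)+0.615/C = 1.2344; K_s = 1+0.5/C = 1.0779
F_a = (F_max−F_min)/2 = 263.5 N; F_m = (F_max+F_min)/2 = 926.5 N
τ_a = K_W·8F_aD/(πd³) = 1.2344 × 153.24 = 189.15 MPa
τ_m = K_s·8F_mD/(πd³) = 1.0779 × 538.81 = 580.81 MPa
Goodman: 1/n_f = τ_a/S_se + τ_m/S_su = 189.15/380 + 580.81/1170 = 0.49778 + 0.49642 = 0.99419
n_f = 1/0.99419 = 1.006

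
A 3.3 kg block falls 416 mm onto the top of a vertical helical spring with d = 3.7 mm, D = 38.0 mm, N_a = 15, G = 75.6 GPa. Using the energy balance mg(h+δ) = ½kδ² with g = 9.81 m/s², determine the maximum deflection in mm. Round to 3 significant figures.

k = Gd⁴/(8D³N_a) = (75.6×10³)(3.7⁴)/(8·38.0³·15) = 2.1518 N/mm
W = mg = 3.3 × 9.81 = 32.373 N
½kδ² − Wδ − Wh = 0 → δ = (W + √(W² + 2kWh))/k
δ = (32.373 + √(1048 + 57956.6))/2.1518 = (32.373 + 242.91)/2.1518 = 127.93 mm

128 mm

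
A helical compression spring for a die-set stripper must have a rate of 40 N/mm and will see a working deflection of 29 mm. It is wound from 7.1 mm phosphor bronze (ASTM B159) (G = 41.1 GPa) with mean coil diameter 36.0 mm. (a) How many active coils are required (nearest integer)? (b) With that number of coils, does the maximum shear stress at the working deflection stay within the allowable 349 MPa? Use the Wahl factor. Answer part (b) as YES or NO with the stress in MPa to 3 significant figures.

(a) 7 coils; (b) NO, τ_max = 388 MPa

N_a = Gd⁴/(8D³k) = (41.1×10³)(7.1⁴)/(8·36.0³·40) = 6.995 → N_a = 7
Actual rate k = Gd⁴/(8D³·7) = 39.974 N/mm
Working load F = kδ = 39.974·29 = 1159.3 N
C = 36.0/7.1 = 5.0704; K_W = (4C−1)/(4C−4)+0.615/C = 1.3055
τ_max = K_W·8FD/(πd³) = 1.3055·296.92 = 387.65 MPa
τ_max > 349 MPa → exceeds allowable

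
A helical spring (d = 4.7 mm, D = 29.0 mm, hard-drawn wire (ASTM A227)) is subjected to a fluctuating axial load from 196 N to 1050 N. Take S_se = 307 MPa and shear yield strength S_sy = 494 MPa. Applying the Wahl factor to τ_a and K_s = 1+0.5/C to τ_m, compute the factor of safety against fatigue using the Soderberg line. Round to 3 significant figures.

C = D/d = 29.0/4.7 = 6.1702; K_W = (4C−1)/(4C−4)+0.615/C = 1.2447; K_s = 1+0.5/C = 1.0810
F_a = (F_max−F_min)/2 = 427 N; F_m = (F_max+F_min)/2 = 623 N
τ_a = K_W·8F_aD/(πd³) = 1.2447 × 303.72 = 378.05 MPa
τ_m = K_s·8F_mD/(πd³) = 1.0810 × 443.13 = 479.04 MPa
Soderberg: 1/n_f = τ_a/S_se + τ_m/S_sy = 378.05/307 + 479.04/494 = 1.23143 + 0.96972 = 2.2011
n_f = 1/2.2011 = 0.4543

0.454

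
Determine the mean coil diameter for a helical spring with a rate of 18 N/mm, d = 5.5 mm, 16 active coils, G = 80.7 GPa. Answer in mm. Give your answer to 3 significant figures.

31.8 mm

D = (Gd⁴/(8N_a·k))^(1/3) = (80.7×10³·5.5⁴/(8·16·18))^(1/3)
  = (32051)^(1/3) = 31.7649 mm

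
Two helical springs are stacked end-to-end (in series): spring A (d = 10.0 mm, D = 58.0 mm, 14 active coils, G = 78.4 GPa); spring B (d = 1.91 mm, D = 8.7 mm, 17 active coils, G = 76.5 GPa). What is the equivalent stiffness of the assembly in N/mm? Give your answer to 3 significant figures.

8.63 N/mm

k_A = Gd⁴/(8D³N_a) = (78.4×10³)(10.0⁴)/(8·58.0³·14) = 35.877 N/mm
k_B = Gd⁴/(8D³N_a) = (76.5×10³)(1.91⁴)/(8·8.7³·17) = 11.368 N/mm
Series: 1/k_eq = 1/35.877 + 1/11.368 = 0.11584; k_eq = 8.6329 N/mm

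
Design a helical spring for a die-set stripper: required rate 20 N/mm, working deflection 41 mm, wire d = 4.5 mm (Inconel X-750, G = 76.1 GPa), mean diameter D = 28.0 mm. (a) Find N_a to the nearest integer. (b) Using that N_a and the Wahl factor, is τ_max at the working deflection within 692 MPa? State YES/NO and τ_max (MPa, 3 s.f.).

N_a = Gd⁴/(8D³k) = (76.1×10³)(4.5⁴)/(8·28.0³·20) = 8.885 → N_a = 9
Actual rate k = Gd⁴/(8D³·9) = 19.744 N/mm
Working load F = kδ = 19.744·41 = 809.49 N
C = 28.0/4.5 = 6.2222; K_W = (4C−1)/(4C−4)+0.615/C = 1.2425
τ_max = K_W·8FD/(πd³) = 1.2425·633.39 = 786.96 MPa
τ_max > 692 MPa → exceeds allowable

(a) 9 coils; (b) NO, τ_max = 787 MPa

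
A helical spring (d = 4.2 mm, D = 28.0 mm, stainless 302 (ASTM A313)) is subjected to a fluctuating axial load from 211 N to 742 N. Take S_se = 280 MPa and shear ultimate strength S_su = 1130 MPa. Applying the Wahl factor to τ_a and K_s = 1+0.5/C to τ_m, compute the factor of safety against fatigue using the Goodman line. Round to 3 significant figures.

C = D/d = 28.0/4.2 = 6.6667; K_W = (4C−1)/(4C−4)+0.615/C = 1.2246; K_s = 1+0.5/C = 1.0750
F_a = (F_max−F_min)/2 = 265.5 N; F_m = (F_max+F_min)/2 = 476.5 N
τ_a = K_W·8F_aD/(πd³) = 1.2246 × 255.51 = 312.9 MPa
τ_m = K_s·8F_mD/(πd³) = 1.0750 × 458.58 = 492.97 MPa
Goodman: 1/n_f = τ_a/S_se + τ_m/S_su = 312.9/280 + 492.97/1130 = 1.11751 + 0.43626 = 1.5538
n_f = 1/1.5538 = 0.6436

0.644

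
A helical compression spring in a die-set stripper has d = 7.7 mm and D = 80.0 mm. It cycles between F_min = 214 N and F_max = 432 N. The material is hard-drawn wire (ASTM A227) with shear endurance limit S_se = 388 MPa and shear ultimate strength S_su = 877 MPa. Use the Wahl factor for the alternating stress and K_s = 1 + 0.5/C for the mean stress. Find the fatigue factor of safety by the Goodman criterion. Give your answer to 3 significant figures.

C = D/d = 80.0/7.7 = 10.3896; K_W = (4C−1)/(4C−4)+0.615/C = 1.1391; K_s = 1+0.5/C = 1.0481
F_a = (F_max−F_min)/2 = 109 N; F_m = (F_max+F_min)/2 = 323 N
τ_a = K_W·8F_aD/(πd³) = 1.1391 × 48.639 = 55.403 MPa
τ_m = K_s·8F_mD/(πd³) = 1.0481 × 144.13 = 151.07 MPa
Goodman: 1/n_f = τ_a/S_se + τ_m/S_su = 55.403/388 + 151.07/877 = 0.14279 + 0.17226 = 0.31505
n_f = 1/0.31505 = 3.174

3.17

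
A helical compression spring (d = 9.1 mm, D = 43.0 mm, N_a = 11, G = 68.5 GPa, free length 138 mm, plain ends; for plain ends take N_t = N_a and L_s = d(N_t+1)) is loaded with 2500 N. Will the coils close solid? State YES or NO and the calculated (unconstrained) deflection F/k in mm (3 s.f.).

YES, δ = 37.2 mm

k = Gd⁴/(8D³N_a) = (68.5×10³)(9.1⁴)/(8·43.0³·11) = 67.138 N/mm
N_t = 11; L_s = 9.1·12 = 109.2 mm; δ_solid = L₀ − L_s = 138 − 109.2 = 28.8 mm
δ = F/k = 2500/67.138 = 37.237 mm
δ ≥ δ_solid → spring goes solid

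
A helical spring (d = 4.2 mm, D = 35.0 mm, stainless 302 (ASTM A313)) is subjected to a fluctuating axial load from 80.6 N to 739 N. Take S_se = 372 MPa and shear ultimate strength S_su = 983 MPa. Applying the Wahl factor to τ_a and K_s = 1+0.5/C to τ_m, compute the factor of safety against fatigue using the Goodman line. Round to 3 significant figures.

0.561

C = D/d = 35.0/4.2 = 8.3333; K_W = (4C−1)/(4C−4)+0.615/C = 1.1761; K_s = 1+0.5/C = 1.0600
F_a = (F_max−F_min)/2 = 329.2 N; F_m = (F_max+F_min)/2 = 409.8 N
τ_a = K_W·8F_aD/(πd³) = 1.1761 × 396.02 = 465.75 MPa
τ_m = K_s·8F_mD/(πd³) = 1.0600 × 492.98 = 522.56 MPa
Goodman: 1/n_f = τ_a/S_se + τ_m/S_su = 465.75/372 + 522.56/983 = 1.25202 + 0.53160 = 1.7836
n_f = 1/1.7836 = 0.5607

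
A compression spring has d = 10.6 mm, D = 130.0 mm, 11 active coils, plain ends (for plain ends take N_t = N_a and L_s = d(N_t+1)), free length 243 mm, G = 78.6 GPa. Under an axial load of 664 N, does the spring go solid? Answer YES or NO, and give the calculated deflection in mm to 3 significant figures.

k = Gd⁴/(8D³N_a) = (78.6×10³)(10.6⁴)/(8·130.0³·11) = 5.1326 N/mm
N_t = 11; L_s = 10.6·12 = 127.2 mm; δ_solid = L₀ − L_s = 243 − 127.2 = 115.8 mm
δ = F/k = 664/5.1326 = 129.37 mm
δ ≥ δ_solid → spring goes solid

YES, δ = 129 mm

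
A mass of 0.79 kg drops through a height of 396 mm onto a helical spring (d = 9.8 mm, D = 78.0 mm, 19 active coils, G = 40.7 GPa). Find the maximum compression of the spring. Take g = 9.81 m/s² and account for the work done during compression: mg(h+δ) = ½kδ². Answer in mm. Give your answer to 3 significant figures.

k = Gd⁴/(8D³N_a) = (40.7×10³)(9.8⁴)/(8·78.0³·19) = 5.2044 N/mm
W = mg = 0.79 × 9.81 = 7.7499 N
½kδ² − Wδ − Wh = 0 → δ = (W + √(W² + 2kWh))/k
δ = (7.7499 + √(60.061 + 31944.2))/5.2044 = (7.7499 + 178.9)/5.2044 = 35.863 mm

35.9 mm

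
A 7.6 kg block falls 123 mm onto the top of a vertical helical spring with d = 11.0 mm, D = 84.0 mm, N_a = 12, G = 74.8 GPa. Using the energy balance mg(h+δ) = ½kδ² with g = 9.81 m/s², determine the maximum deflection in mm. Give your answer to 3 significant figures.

k = Gd⁴/(8D³N_a) = (74.8×10³)(11.0⁴)/(8·84.0³·12) = 19.247 N/mm
W = mg = 7.6 × 9.81 = 74.556 N
½kδ² − Wδ − Wh = 0 → δ = (W + √(W² + 2kWh))/k
δ = (74.556 + √(5558.6 + 353005))/19.247 = (74.556 + 598.8)/19.247 = 34.985 mm

35.0 mm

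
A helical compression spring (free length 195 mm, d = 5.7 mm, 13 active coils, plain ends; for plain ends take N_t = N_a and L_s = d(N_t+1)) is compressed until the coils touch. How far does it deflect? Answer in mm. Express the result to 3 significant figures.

N_t = 13; L_s = 5.7·14 = 79.8 mm
δ_solid = L₀ − L_s = 195 − 79.8 = 115.2 mm

115 mm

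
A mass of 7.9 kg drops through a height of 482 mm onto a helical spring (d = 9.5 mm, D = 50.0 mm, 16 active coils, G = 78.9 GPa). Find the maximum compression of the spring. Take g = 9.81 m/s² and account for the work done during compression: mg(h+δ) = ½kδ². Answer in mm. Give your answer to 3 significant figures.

45.1 mm

k = Gd⁴/(8D³N_a) = (78.9×10³)(9.5⁴)/(8·50.0³·16) = 40.165 N/mm
W = mg = 7.9 × 9.81 = 77.499 N
½kδ² − Wδ − Wh = 0 → δ = (W + √(W² + 2kWh))/k
δ = (77.499 + √(6006.1 + 3.00071e+06))/40.165 = (77.499 + 1734)/40.165 = 45.101 mm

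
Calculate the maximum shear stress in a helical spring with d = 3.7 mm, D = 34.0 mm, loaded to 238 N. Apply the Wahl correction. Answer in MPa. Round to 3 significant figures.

Spring index C = D/d = 34.0/3.7 = 9.1892
K_W = (4C−1)/(4C−4) + 0.615/C = 35.757/32.757 + 0.0669 = 1.1585
τ₀ = 8FD/(πd³) = 8·238·34.0/(π·3.7³) = 64736/159.13 = 406.81 MPa
τ_max = K·τ₀ = 1.1585 × 406.81 = 471.29 MPa

471 MPa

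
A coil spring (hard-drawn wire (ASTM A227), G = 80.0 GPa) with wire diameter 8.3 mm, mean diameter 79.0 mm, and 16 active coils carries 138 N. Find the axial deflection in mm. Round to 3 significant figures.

k = Gd⁴/(8D³N_a) = (80.0×10³)(8.3⁴)/(8·79.0³·16) = 6.016 N/mm
δ = F/k = 138 / 6.016 = 22.939 mm

22.9 mm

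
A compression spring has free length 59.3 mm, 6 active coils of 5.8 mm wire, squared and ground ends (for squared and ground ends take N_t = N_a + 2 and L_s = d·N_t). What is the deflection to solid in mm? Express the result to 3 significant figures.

12.9 mm

N_t = 8; L_s = 5.8·8 = 46.4 mm
δ_solid = L₀ − L_s = 59.3 − 46.4 = 12.9 mm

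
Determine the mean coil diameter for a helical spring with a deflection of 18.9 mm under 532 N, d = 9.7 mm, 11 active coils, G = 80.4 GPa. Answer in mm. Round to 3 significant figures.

66.0 mm

Required rate k = F/δ = 532/18.9 = 28.148 N/mm
D = (Gd⁴/(8N_a·k))^(1/3) = (80.4×10³·9.7⁴/(8·11·28.148))^(1/3)
  = (287350)^(1/3) = 65.9888 mm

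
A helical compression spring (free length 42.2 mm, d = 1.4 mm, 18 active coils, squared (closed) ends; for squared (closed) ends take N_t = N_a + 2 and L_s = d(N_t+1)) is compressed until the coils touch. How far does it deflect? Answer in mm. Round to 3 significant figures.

12.8 mm

N_t = 20; L_s = 1.4·21 = 29.4 mm
δ_solid = L₀ − L_s = 42.2 − 29.4 = 12.8 mm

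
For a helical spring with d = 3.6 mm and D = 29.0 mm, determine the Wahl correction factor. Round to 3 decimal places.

1.183

C = D/d = 29.0/3.6 = 8.0556
K_W = (4C−1)/(4C−4) + 0.615/C = 31.222/28.222 + 0.0763 = 1.1826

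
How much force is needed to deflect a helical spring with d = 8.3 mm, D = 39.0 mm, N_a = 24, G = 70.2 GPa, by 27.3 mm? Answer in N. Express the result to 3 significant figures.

799 N

k = Gd⁴/(8D³N_a) = (70.2×10³)(8.3⁴)/(8·39.0³·24) = 29.252 N/mm
F = k·δ = 29.252 × 27.3 = 798.58 N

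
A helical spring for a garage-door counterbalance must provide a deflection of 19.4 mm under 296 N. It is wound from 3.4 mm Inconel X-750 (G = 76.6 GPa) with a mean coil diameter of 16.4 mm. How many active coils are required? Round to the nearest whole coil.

19

Required rate k = F/δ = 296/19.4 = 15.258 N/mm
N_a = Gd⁴/(8D³k) = (76.6×10³ × 3.4⁴)/(8 × 16.4³ × 15.258)
    = 1.02363e+07 / 538408 = 19.01 → 19 coils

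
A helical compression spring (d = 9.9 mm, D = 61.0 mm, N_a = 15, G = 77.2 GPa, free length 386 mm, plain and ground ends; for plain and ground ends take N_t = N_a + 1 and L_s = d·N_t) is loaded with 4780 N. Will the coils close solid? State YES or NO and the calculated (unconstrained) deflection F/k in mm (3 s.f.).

NO, δ = 176 mm

k = Gd⁴/(8D³N_a) = (77.2×10³)(9.9⁴)/(8·61.0³·15) = 27.226 N/mm
N_t = 16; L_s = 9.9·16 = 158.4 mm; δ_solid = L₀ − L_s = 386 − 158.4 = 227.6 mm
δ = F/k = 4780/27.226 = 175.57 mm
δ < δ_solid → spring does not go solid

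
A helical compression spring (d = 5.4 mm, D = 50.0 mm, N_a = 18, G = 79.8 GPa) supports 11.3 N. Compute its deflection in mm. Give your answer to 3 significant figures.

k = Gd⁴/(8D³N_a) = (79.8×10³)(5.4⁴)/(8·50.0³·18) = 3.7697 N/mm
δ = F/k = 11.3 / 3.7697 = 2.9976 mm

3.00 mm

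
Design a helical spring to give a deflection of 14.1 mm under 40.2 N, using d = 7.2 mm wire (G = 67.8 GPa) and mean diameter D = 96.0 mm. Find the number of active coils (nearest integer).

Required rate k = F/δ = 40.2/14.1 = 2.8511 N/mm
N_a = Gd⁴/(8D³k) = (67.8×10³ × 7.2⁴)/(8 × 96.0³ × 2.8511)
    = 1.82205e+08 / 2.01795e+07 = 9.029 → 9 coils

9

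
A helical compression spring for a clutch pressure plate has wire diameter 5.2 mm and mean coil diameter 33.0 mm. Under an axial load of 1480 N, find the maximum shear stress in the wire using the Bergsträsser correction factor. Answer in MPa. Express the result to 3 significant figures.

Spring index C = D/d = 33.0/5.2 = 6.3462
K_B = (4C+2)/(4C−3) = 27.385/22.385 = 1.2234
τ₀ = 8FD/(πd³) = 8·1480·33.0/(π·5.2³) = 390720/441.73 = 884.52 MPa
τ_max = K·τ₀ = 1.2234 × 884.52 = 1082.1 MPa

1080 MPa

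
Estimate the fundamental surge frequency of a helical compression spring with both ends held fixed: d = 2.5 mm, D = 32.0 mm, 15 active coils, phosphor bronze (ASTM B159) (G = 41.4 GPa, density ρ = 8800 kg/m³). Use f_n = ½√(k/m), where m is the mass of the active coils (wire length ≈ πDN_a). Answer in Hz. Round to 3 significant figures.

k = Gd⁴/(8D³N_a) = (41.4×10³)(2.5⁴)/(8·32.0³·15) = 0.41127 N/mm = 411.27 N/m
Wire length L = πDN_a = π·32.0·15 = 1508 mm
m = ρ·(πd²/4)·L = 8800 × 4.9087×10⁻⁶ m² × 1.508 m = 0.065139 kg
f_n = ½√(k/m) = 0.5·√(411.27/0.065139) = 0.5·√(6313.7) = 39.729 Hz

39.7 Hz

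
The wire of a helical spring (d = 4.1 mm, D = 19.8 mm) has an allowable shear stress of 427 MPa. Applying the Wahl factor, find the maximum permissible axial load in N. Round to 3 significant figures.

441 N

C = D/d = 19.8/4.1 = 4.8293
K_W = (4C−1)/(4C−4) + 0.615/C = 18.317/15.317 + 0.1273 = 1.3232
τ_max = K·8FD/(πd³) → F_max = τ_allow·πd³/(8DK)
F_max = 427·π·4.1³/(8·19.8·1.3232) = 92455/209.6 = 441.11 N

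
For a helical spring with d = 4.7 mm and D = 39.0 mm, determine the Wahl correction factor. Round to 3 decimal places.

C = D/d = 39.0/4.7 = 8.2979
K_W = (4C−1)/(4C−4) + 0.615/C = 32.191/29.191 + 0.0741 = 1.1769

1.177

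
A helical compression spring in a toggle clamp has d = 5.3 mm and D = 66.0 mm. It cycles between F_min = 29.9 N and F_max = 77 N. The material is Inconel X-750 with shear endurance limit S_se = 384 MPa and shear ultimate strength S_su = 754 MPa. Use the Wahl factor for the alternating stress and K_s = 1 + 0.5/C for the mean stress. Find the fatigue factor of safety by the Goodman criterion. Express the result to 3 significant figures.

C = D/d = 66.0/5.3 = 12.4528; K_W = (4C−1)/(4C−4)+0.615/C = 1.1149; K_s = 1+0.5/C = 1.0402
F_a = (F_max−F_min)/2 = 23.55 N; F_m = (F_max+F_min)/2 = 53.45 N
τ_a = K_W·8F_aD/(πd³) = 1.1149 × 26.586 = 29.64 MPa
τ_m = K_s·8F_mD/(πd³) = 1.0402 × 60.34 = 62.763 MPa
Goodman: 1/n_f = τ_a/S_se + τ_m/S_su = 29.64/384 + 62.763/754 = 0.07719 + 0.08324 = 0.16043
n_f = 1/0.16043 = 6.233

6.23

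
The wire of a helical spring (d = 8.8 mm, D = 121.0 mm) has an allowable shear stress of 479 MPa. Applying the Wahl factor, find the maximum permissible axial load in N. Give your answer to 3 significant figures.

C = D/d = 121.0/8.8 = 13.7500
K_W = (4C−1)/(4C−4) + 0.615/C = 54.000/51.000 + 0.0447 = 1.1036
τ_max = K·8FD/(πd³) → F_max = τ_allow·πd³/(8DK)
F_max = 479·π·8.8³/(8·121.0·1.1036) = 1.0255e+06/1068.2 = 959.99 N

960 N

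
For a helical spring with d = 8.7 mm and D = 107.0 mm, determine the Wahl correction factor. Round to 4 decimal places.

1.1164

C = D/d = 107.0/8.7 = 12.2989
K_W = (4C−1)/(4C−4) + 0.615/C = 48.195/45.195 + 0.0500 = 1.1164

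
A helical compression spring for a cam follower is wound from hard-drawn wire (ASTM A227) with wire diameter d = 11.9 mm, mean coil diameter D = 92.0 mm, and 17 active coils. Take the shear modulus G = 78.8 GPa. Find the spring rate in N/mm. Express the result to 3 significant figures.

k = Gd⁴/(8D³N_a) = (78.8×10³ × 11.9⁴) / (8 × 92.0³ × 17)
  = 1.58021e+09 / 1.05902e+08 = 14.921 N/mm

14.9 N/mm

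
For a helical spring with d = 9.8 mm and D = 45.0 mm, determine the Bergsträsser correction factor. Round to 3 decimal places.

1.325

C = D/d = 45.0/9.8 = 4.5918
K_B = (4C+2)/(4C−3) = 20.367/15.367 = 1.3254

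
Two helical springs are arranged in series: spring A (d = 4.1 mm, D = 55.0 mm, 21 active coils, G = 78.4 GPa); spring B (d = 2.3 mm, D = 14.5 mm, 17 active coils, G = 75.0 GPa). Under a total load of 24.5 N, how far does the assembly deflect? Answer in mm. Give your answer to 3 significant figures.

35.8 mm

k_A = Gd⁴/(8D³N_a) = (78.4×10³)(4.1⁴)/(8·55.0³·21) = 0.7926 N/mm
k_B = Gd⁴/(8D³N_a) = (75.0×10³)(2.3⁴)/(8·14.5³·17) = 5.0621 N/mm
Series: 1/k_eq = 1/0.7926 + 1/5.0621 = 1.4592; k_eq = 0.6853 N/mm
δ = F/k_eq = 24.5/0.6853 = 35.751 mm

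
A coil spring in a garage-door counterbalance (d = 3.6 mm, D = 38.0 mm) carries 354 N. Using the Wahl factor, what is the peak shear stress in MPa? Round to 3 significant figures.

Spring index C = D/d = 38.0/3.6 = 10.5556
K_W = (4C−1)/(4C−4) + 0.615/C = 41.222/38.222 + 0.0583 = 1.1368
τ₀ = 8FD/(πd³) = 8·354·38.0/(π·3.6³) = 107616/146.57 = 734.21 MPa
τ_max = K·τ₀ = 1.1368 × 734.21 = 834.61 MPa

835 MPa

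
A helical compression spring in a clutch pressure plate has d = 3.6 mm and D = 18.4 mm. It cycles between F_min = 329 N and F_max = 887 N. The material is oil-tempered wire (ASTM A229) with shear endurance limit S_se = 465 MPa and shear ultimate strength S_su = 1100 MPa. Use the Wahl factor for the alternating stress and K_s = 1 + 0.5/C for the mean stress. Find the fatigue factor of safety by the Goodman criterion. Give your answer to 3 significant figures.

C = D/d = 18.4/3.6 = 5.1111; K_W = (4C−1)/(4C−4)+0.615/C = 1.3028; K_s = 1+0.5/C = 1.0978
F_a = (F_max−F_min)/2 = 279 N; F_m = (F_max+F_min)/2 = 608 N
τ_a = K_W·8F_aD/(πd³) = 1.3028 × 280.19 = 365.02 MPa
τ_m = K_s·8F_mD/(πd³) = 1.0978 × 610.6 = 670.33 MPa
Goodman: 1/n_f = τ_a/S_se + τ_m/S_su = 365.02/465 + 670.33/1100 = 0.78499 + 0.60939 = 1.3944
n_f = 1/1.3944 = 0.7172

0.717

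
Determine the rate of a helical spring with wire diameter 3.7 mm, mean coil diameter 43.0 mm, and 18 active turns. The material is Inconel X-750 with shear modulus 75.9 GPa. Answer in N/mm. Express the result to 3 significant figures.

1.24 N/mm

k = Gd⁴/(8D³N_a) = (75.9×10³ × 3.7⁴) / (8 × 43.0³ × 18)
  = 1.42249e+07 / 1.1449e+07 = 1.2425 N/mm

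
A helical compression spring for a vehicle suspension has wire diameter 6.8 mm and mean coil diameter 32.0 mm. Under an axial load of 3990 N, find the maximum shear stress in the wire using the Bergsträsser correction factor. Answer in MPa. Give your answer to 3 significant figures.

1360 MPa

Spring index C = D/d = 32.0/6.8 = 4.7059
K_B = (4C+2)/(4C−3) = 20.824/15.824 = 1.3160
τ₀ = 8FD/(πd³) = 8·3990·32.0/(π·6.8³) = 1.02144e+06/987.82 = 1034 MPa
τ_max = K·τ₀ = 1.3160 × 1034 = 1360.8 MPa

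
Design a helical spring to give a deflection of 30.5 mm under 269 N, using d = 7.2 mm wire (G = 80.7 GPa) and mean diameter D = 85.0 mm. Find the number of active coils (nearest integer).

Required rate k = F/δ = 269/30.5 = 8.8197 N/mm
N_a = Gd⁴/(8D³k) = (80.7×10³ × 7.2⁴)/(8 × 85.0³ × 8.8197)
    = 2.16872e+08 / 4.3331e+07 = 5.005 → 5 coils

5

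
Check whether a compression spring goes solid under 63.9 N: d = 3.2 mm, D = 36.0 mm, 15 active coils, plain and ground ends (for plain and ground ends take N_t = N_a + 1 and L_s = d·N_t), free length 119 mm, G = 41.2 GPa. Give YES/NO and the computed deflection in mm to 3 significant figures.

YES, δ = 82.8 mm

k = Gd⁴/(8D³N_a) = (41.2×10³)(3.2⁴)/(8·36.0³·15) = 0.77163 N/mm
N_t = 16; L_s = 3.2·16 = 51.2 mm; δ_solid = L₀ − L_s = 119 − 51.2 = 67.8 mm
δ = F/k = 63.9/0.77163 = 82.812 mm
δ ≥ δ_solid → spring goes solid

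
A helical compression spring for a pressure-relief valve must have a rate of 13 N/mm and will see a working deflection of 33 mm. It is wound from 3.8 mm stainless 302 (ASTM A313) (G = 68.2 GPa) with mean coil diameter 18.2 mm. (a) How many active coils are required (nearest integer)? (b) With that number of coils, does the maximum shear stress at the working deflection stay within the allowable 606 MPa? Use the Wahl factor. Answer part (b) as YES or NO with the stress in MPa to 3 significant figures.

(a) 23 coils; (b) YES, τ_max = 474 MPa

N_a = Gd⁴/(8D³k) = (68.2×10³)(3.8⁴)/(8·18.2³·13) = 22.68 → N_a = 23
Actual rate k = Gd⁴/(8D³·23) = 12.82 N/mm
Working load F = kδ = 12.82·33 = 423.06 N
C = 18.2/3.8 = 4.7895; K_W = (4C−1)/(4C−4)+0.615/C = 1.3263
τ_max = K_W·8FD/(πd³) = 1.3263·357.32 = 473.93 MPa
τ_max ≤ 606 MPa → acceptable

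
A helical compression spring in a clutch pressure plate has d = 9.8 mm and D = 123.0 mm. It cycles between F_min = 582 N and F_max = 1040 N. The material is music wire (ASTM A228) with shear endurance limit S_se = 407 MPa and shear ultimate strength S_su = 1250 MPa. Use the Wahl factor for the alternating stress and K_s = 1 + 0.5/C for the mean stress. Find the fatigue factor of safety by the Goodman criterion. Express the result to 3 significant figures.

2.31

C = D/d = 123.0/9.8 = 12.5510; K_W = (4C−1)/(4C−4)+0.615/C = 1.1139; K_s = 1+0.5/C = 1.0398
F_a = (F_max−F_min)/2 = 229 N; F_m = (F_max+F_min)/2 = 811 N
τ_a = K_W·8F_aD/(πd³) = 1.1139 × 76.208 = 84.891 MPa
τ_m = K_s·8F_mD/(πd³) = 1.0398 × 269.89 = 280.64 MPa
Goodman: 1/n_f = τ_a/S_se + τ_m/S_su = 84.891/407 + 280.64/1250 = 0.20858 + 0.22451 = 0.43309
n_f = 1/0.43309 = 2.309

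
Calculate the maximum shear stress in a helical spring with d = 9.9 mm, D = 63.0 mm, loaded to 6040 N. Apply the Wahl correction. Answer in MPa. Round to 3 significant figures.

Spring index C = D/d = 63.0/9.9 = 6.3636
K_W = (4C−1)/(4C−4) + 0.615/C = 24.455/21.455 + 0.0966 = 1.2365
τ₀ = 8FD/(πd³) = 8·6040·63.0/(π·9.9³) = 3.04416e+06/3048.3 = 998.65 MPa
τ_max = K·τ₀ = 1.2365 × 998.65 = 1234.8 MPa

1230 MPa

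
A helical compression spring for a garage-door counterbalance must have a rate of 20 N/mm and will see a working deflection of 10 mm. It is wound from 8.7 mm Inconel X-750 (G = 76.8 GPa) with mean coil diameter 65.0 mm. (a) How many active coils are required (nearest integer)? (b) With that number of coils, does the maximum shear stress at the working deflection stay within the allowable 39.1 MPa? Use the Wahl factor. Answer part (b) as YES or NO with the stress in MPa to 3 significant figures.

N_a = Gd⁴/(8D³k) = (76.8×10³)(8.7⁴)/(8·65.0³·20) = 10.01 → N_a = 10
Actual rate k = Gd⁴/(8D³·10) = 20.027 N/mm
Working load F = kδ = 20.027·10 = 200.27 N
C = 65.0/8.7 = 7.4713; K_W = (4C−1)/(4C−4)+0.615/C = 1.1982
τ_max = K_W·8FD/(πd³) = 1.1982·50.339 = 60.317 MPa
τ_max > 39.1 MPa → exceeds allowable

(a) 10 coils; (b) NO, τ_max = 60.3 MPa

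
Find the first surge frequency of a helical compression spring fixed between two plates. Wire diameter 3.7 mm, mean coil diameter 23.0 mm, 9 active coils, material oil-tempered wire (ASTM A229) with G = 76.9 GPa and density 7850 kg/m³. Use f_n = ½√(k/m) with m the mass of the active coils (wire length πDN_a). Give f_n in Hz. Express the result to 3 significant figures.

274 Hz

k = Gd⁴/(8D³N_a) = (76.9×10³)(3.7⁴)/(8·23.0³·9) = 16.452 N/mm = 16452 N/m
Wire length L = πDN_a = π·23.0·9 = 650.31 mm
m = ρ·(πd²/4)·L = 7850 × 10.752×10⁻⁶ m² × 0.65031 m = 0.054889 kg
f_n = ½√(k/m) = 0.5·√(16452/0.054889) = 0.5·√(2.9973e+05) = 273.74 Hz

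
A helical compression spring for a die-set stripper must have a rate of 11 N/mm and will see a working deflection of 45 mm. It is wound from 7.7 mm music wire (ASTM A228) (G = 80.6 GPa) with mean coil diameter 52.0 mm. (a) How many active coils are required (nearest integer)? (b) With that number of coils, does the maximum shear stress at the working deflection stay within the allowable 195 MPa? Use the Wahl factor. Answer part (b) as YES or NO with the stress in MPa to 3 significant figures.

(a) 23 coils; (b) YES, τ_max = 175 MPa

N_a = Gd⁴/(8D³k) = (80.6×10³)(7.7⁴)/(8·52.0³·11) = 22.9 → N_a = 23
Actual rate k = Gd⁴/(8D³·23) = 10.951 N/mm
Working load F = kδ = 10.951·45 = 492.81 N
C = 52.0/7.7 = 6.7532; K_W = (4C−1)/(4C−4)+0.615/C = 1.2214
τ_max = K_W·8FD/(πd³) = 1.2214·142.94 = 174.59 MPa
τ_max ≤ 195 MPa → acceptable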